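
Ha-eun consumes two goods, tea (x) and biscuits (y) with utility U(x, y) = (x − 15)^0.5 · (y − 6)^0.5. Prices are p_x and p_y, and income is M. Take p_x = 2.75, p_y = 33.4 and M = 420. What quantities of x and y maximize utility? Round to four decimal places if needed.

MRS = (y−6)/(x−15). Tangency with p_x/p_y gives y−6 = (p_x/p_y)·(x−15).
After buying the subsistence bundle (15, 6), a share 0.5 of the remaining income goes to x: x* = 15 + 0.5·(M − 15p_x − 6p_y)/p_x.
Discretionary income = 420 − 15·2.75 − 6·33.4 = 178.35; x* = 15 + 0.5·178.35/2.75 = 47.4273; y* = 6 + 0.5·178.35/33.4 = 8.6699.

x* = 47.4273, y* = 8.6699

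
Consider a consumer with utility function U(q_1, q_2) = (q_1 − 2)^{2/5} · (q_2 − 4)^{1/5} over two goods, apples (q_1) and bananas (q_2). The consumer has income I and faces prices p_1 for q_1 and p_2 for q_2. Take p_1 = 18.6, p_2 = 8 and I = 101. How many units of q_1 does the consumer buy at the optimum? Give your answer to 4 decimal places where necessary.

q_1* = 3.1398

MRS = 2·(q_2−4)/(q_1−2). Tangency with p_1/p_2 gives q_2−4 = (1/2)·(p_1/p_2)·(q_1−2).
Substituting into the budget: q_1* = 2 + 2/3·(I − 2·p_1 − 4·p_2)/p_1, and q_2* = 4 + 1/3·(…)/p_2.
Discretionary income = 101 − 2·18.6 − 4·8 = 31.8; q_1* = 2 + 2/3·31.8/18.6 = 3.1398.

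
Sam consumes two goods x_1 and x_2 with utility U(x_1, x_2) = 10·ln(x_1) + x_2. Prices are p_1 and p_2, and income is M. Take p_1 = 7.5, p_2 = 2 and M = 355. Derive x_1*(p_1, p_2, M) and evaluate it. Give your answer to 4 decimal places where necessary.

MU_x_1 = 10/x_1, MU_x_2 = 1. Tangency: 10/x_1 = p_1/p_2.
So x_1*(p_1,p_2) = 10·p_2/p_1, independent of income; and x_2* = (M − 10·p_2)/p_2.
At the given prices: x_1* = 10·2/7.5 = 2.6667.

x_1* = 2.6667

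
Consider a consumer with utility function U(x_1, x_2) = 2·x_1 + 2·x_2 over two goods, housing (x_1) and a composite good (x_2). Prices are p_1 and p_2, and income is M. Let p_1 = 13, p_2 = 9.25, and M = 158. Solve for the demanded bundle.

x_1* = 0, x_2* = 17.0811

Linear utility — the consumer picks whichever good has higher MU/price: 2/13 = 0.1538 vs 2/9.25 = 0.2162.
x_2 gives more utility per dollar, so spend all income on x_2: x_2* = M/p_2, x_1* = 0.
Numerically: x_1* = 0, x_2* = 17.0811.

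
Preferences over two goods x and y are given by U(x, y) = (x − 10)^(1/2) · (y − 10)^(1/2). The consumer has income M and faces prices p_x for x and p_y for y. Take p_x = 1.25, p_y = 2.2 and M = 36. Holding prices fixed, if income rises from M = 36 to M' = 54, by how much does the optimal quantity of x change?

Δx* = 7.2

MRS = (y−10)/(x−10). Tangency with p_x/p_y gives y−10 = (p_x/p_y)·(x−10).
Substituting into the budget: x* = 10 + 0.5·(M − 10·p_x − 10·p_y)/p_x, and y* = 10 + 0.5·(…)/p_y.
Discretionary income = 36 − 10·1.25 − 10·2.2 = 1.5; x* = 10 + 0.5·1.5/1.25 = 10.6.
At M' = 54: x* = 17.8. Change: 17.8 − 10.6 = 7.2.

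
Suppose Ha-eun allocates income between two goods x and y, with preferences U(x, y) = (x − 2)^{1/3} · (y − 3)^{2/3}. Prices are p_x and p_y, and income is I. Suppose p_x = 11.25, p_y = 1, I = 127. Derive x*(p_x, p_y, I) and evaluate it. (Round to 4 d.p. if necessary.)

MRS = (1/2)·(y−3)/(x−2). Tangency with p_x/p_y gives y−3 = 2·(p_x/p_y)·(x−2).
Substituting into the budget: x* = 2 + 1/3·(I − 2·p_x − 3·p_y)/p_x, and y* = 3 + 2/3·(…)/p_y.
Discretionary income = 127 − 2·11.25 − 3·1 = 101.5; x* = 2 + 1/3·101.5/11.25 = 5.0074.

x* = 5.0074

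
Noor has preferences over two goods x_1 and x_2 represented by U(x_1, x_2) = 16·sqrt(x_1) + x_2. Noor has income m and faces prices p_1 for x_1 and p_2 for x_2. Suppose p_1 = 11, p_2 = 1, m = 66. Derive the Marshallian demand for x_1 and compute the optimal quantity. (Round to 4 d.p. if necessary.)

MU_x_1 = 8/√x_1, MU_x_2 = 1. Tangency: 8/√x_1 = p_1/p_2.
Thus x_1* = (8·p_2/p_1)² — independent of m — with the rest of income spent on x_2.
Plugging in: x_1* = (8·1/11)² = 0.5289.

x_1* = 0.5289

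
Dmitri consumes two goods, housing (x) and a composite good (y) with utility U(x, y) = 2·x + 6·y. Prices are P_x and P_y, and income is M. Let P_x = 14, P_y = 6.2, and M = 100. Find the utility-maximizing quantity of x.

x* = 0

Linear utility — the consumer picks whichever good has higher MU/price: 2/14 = 0.1429 vs 6/6.2 = 0.9677.
y gives more utility per dollar, so spend all income on y: y* = M/P_y, x* = 0.
Numerically: x* = 0, y* = 16.129.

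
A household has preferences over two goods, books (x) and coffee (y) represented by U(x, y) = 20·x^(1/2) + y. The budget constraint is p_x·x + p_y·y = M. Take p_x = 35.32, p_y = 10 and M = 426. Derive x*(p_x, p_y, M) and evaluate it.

x* = 8.016

MU_x = 10/√x, MU_y = 1. Tangency: 10/√x = p_x/p_y.
Thus x* = (10·p_y/p_x)² — independent of M — with the rest of income spent on y.
Plugging in: x* = (10·10/35.32)² = 8.016.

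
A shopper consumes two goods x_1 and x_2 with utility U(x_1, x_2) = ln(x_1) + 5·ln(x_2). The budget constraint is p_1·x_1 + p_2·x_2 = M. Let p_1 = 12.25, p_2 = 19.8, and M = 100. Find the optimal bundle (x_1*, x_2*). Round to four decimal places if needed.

Demand: x_1*(p_1,p_2,M) = 1/6·M/p_1 and x_2* = 5/6·M/p_2.
At p_1=12.25, p_2=19.8, M=100: x_1* = 1/6·100/12.25 = 1.3605, x_2* = 4.2088.

x_1* = 1.3605, x_2* = 4.2088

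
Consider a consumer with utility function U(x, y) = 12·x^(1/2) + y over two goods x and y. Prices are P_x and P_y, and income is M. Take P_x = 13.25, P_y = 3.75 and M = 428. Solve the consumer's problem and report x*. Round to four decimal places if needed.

x* = 2.8836

Plugging in: x* = (6·3.75/13.25)² = 2.8836.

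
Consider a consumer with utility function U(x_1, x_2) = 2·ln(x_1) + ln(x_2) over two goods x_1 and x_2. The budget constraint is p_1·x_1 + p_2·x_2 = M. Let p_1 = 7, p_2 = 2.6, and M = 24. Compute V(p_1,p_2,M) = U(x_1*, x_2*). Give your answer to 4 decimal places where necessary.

V = 2.7773

The MRS is 2·x_2/x_1. Set MRS = p_1/p_2.
Rearranging, p_2·x_2 = (1/2)·p_1·x_1. Substituting into the budget gives p_1·x_1·(1 + (1/2)) = M.
Demand: x_1*(p_1,p_2,M) = 2/3·M/p_1 and x_2* = 1/3·M/p_2.
At p_1=7, p_2=2.6, M=24: x_1* = 2/3·24/7 = 2.2857, x_2* = 3.0769.
Utility at the optimum: U(2.2857, 3.0769) = 2.7773.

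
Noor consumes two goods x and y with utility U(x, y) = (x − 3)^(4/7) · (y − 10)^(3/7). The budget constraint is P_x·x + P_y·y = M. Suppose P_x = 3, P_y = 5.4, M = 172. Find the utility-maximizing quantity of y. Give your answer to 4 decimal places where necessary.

Let x' = x−3, y' = y−10. MRS = (4/3)·y'/x' = P_x/P_y.
Substituting into the budget: x* = 3 + 4/7·(M − 3·P_x − 10·P_y)/P_x, and y* = 10 + 3/7·(…)/P_y.
Discretionary income = 172 − 3·3 − 10·5.4 = 109; y* = 10 + 3/7·109/5.4 = 18.6508.

y* = 18.6508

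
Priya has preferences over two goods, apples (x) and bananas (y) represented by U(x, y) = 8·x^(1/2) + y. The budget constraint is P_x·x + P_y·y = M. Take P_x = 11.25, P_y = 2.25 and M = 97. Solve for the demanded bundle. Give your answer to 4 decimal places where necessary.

x* = 0.64, y* = 39.9111

Utility is quasi-linear in y; the FOC for x is 4/√x = P_x/P_y.
Solve: √x = 4·P_y/P_x, so x*(P_x,P_y) = (4·P_y/P_x)², and y* = (M − P_x·x*)/P_y.
Plugging in: x* = (4·2.25/11.25)² = 0.64, y* = 39.9111.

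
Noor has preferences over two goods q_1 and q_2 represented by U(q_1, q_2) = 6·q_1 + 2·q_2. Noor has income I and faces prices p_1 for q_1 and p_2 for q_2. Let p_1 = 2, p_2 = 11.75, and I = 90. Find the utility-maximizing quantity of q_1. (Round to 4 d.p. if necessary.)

q_1* = 45

q_1 gives more utility per dollar, so spend all income on q_1: q_1* = I/p_1, q_2* = 0.
Numerically: q_1* = 45, q_2* = 0.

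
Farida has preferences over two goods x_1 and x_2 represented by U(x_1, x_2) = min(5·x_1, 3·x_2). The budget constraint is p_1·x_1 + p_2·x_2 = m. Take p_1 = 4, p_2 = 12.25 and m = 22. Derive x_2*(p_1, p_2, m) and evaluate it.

x_2* = 1.5017

Leontief preferences: the optimum is at the kink where x_1/3 = x_2/5, i.e. x_2 = (5/3)·x_1.
Budget: p_1·x_1 + p_2·(5/3)·x_1 = m, so (3·p_1 + 5·p_2)·x_1 = 3·m.
Demand: x_1*(p_1,p_2,m) = 3·m/(3·p_1 + 5·p_2), x_2* = 5·m/(3·p_1 + 5·p_2).
Here 3·4 + 5·12.25 = 73.25, giving x_2* = 1.5017.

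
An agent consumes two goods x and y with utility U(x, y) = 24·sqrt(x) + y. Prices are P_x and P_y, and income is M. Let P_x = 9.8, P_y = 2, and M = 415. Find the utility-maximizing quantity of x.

Thus x* = (12·P_y/P_x)² — independent of M — with the rest of income spent on y.
Plugging in: x* = (12·2/9.8)² = 5.9975.

x* = 5.9975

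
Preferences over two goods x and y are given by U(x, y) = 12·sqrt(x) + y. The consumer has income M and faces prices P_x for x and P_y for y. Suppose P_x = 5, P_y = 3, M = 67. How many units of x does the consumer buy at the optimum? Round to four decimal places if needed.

x* = 12.96

MU_x = 6/√x, MU_y = 1. Tangency: 6/√x = P_x/P_y.
Solve: √x = 6·P_y/P_x, so x*(P_x,P_y) = (6·P_y/P_x)², and y* = (M − P_x·x*)/P_y.
Plugging in: x* = (6·3/5)² = 12.96.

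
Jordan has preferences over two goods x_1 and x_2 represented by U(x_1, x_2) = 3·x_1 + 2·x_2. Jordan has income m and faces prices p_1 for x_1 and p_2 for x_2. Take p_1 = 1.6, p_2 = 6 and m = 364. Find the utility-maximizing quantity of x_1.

x_1* = 227.5

Perfect substitutes: compare marginal utility per dollar. 3/p_1 vs 2/p_2 → 1.875 vs 0.3333.
x_1 gives more utility per dollar, so spend all income on x_1: x_1* = m/p_1, x_2* = 0.
Numerically: x_1* = 227.5, x_2* = 0.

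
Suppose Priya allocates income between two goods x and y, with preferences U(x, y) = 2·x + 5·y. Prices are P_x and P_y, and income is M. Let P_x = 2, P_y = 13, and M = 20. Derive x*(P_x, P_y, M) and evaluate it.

Perfect substitutes: compare marginal utility per dollar. 2/P_x vs 5/P_y → 1 vs 0.3846.
x gives more utility per dollar, so spend all income on x: x* = M/P_x, y* = 0.
Numerically: x* = 10, y* = 0.

x* = 10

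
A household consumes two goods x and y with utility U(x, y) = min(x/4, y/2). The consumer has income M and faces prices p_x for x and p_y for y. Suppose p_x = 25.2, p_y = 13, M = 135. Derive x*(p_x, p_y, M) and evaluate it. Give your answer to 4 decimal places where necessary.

With perfect complements, no substitution: consume in ratio x:y = 4:2.
Budget: p_x·x + p_y·(1/2)·x = M, so (4·p_x + 2·p_y)·x = 4·M.
Demand: x*(p_x,p_y,M) = 4·M/(4·p_x + 2·p_y), y* = 2·M/(4·p_x + 2·p_y).
Here 4·25.2 + 2·13 = 126.8, giving x* = 4.2587.

x* = 4.2587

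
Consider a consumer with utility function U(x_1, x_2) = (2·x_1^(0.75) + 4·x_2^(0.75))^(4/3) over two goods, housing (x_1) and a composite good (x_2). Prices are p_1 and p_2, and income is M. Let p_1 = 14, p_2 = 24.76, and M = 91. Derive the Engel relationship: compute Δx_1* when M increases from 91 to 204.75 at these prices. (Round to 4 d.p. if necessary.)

Δx_1* = 2.0874

From the CES first-order condition, (1/2)·(x_2/x_1)^(0.25) = p_1/p_2.
Hence x_2/x_1 = (2·p_1/p_2)^(1/(0.25)), i.e. raised to the 4 power.
With the ratio pinned down, the budget gives x_1* = M/(p_1 + p_2·(x_2/x_1)) and x_2* = (x_2/x_1)·x_1*.
Numerically x_2/x_1 = 1.635421, so x_1* = 91/(14 + 24.76·1.635421) = 1.6699.
At M' = 204.75: x_1* = 3.7574. Change: 3.7574 − 1.6699 = 2.0874.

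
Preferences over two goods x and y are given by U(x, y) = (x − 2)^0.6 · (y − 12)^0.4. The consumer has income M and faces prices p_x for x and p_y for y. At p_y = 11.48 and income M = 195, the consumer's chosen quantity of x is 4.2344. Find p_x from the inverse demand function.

p_x = 10

This is Cobb-Douglas in (x−2, y−12): tangency gives 0.6·p_y·(y−12) = 0.4·p_x·(x−2).
After buying the subsistence bundle (2, 12), a share 0.6 of the remaining income goes to x: x* = 2 + 0.6·(M − 2p_x − 12p_y)/p_x.
Set x* = 4.2344 in the demand function and solve for p_x: p_x = 10.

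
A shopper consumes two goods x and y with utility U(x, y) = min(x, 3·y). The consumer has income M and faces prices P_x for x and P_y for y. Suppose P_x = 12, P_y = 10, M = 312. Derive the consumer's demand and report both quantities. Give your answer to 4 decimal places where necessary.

x* = 20.3478, y* = 6.7826

With perfect complements, no substitution: consume in ratio x:y = 3:1.
Budget: P_x·x + P_y·(1/3)·x = M, so (3·P_x + P_y)·x = 3·M.
Demand: x*(P_x,P_y,M) = 3·M/(3·P_x + P_y), y* = M/(3·P_x + P_y).
Here 3·12 + 10 = 46, giving x* = 20.3478 and y* = 6.7826.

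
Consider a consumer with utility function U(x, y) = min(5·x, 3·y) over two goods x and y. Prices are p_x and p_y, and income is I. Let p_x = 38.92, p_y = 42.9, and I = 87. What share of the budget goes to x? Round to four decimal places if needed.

share on x = 0.3525

With perfect complements, no substitution: consume in ratio x:y = 3:5.
Budget: p_x·x + p_y·(5/3)·x = I, so (3·p_x + 5·p_y)·x = 3·I.
Demand: x*(p_x,p_y,I) = 3·I/(3·p_x + 5·p_y), y* = 5·I/(3·p_x + 5·p_y).
Here 3·38.92 + 5·42.9 = 331.26, giving x* = 0.7879 and y* = 1.3132.
Expenditure on x: 38.92·0.7879 = 30.6651; share = 0.3525.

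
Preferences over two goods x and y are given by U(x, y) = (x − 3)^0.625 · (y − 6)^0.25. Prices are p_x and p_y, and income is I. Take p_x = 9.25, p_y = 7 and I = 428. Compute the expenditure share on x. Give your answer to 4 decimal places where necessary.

share on x = 0.6627

This is Cobb-Douglas in (x−3, y−6): tangency gives 0.625·p_y·(y−6) = 0.25·p_x·(x−3).
Substituting into the budget: x* = 3 + 5/7·(I − 3·p_x − 6·p_y)/p_x, and y* = 6 + 2/7·(…)/p_y.
Discretionary income = 428 − 3·9.25 − 6·7 = 358.25; x* = 3 + 5/7·358.25/9.25 = 30.6641; y* = 6 + 2/7·358.25/7 = 20.6224.
Expenditure on x: 9.25·30.6641 = 283.6429; share = 0.6627.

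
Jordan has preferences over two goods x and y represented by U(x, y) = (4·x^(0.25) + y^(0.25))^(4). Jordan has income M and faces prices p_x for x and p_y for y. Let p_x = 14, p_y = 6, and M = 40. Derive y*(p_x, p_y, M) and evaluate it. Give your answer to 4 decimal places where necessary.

From the CES first-order condition, 4·(y/x)^(0.75) = p_x/p_y.
Solve for the ratio: y/x = [(1/4)·p_x/p_y]^(4/3).
With the ratio pinned down, the budget gives x* = M/(p_x + p_y·(y/x)) and y* = (y/x)·x*.
Numerically y/x = 0.487404, so x* = 40/(14 + 6·0.487404) = 2.3634 and y* = 0.487404·2.3634 = 1.152.

y* = 1.152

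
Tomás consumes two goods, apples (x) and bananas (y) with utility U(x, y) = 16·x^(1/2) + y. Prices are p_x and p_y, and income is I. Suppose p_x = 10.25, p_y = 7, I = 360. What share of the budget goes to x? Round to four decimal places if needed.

share on x = 0.8499

MU_x = 8/√x, MU_y = 1. Tangency: 8/√x = p_x/p_y.
Solve: √x = 8·p_y/p_x, so x*(p_x,p_y) = (8·p_y/p_x)², and y* = (I − p_x·x*)/p_y.
Plugging in: x* = (8·7/10.25)² = 29.8489, y* = 7.7213.
Expenditure on x: 10.25·29.8489 = 305.9512; share = 0.8499.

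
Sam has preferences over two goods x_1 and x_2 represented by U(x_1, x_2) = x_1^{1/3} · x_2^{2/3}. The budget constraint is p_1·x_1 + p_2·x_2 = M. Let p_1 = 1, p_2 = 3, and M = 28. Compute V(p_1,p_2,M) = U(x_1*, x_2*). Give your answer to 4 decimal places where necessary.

Tangency: MRS = (1/2)·x_2/x_1 = p_1/p_2.
Rearranging, p_2·x_2 = 2·p_1·x_1. Substituting into the budget gives p_1·x_1·(1 + 2) = M.
Demand: x_1*(p_1,p_2,M) = 1/3·M/p_1 and x_2* = 2/3·M/p_2.
At p_1=1, p_2=3, M=28: x_1* = 1/3·28/1 = 9.3333, x_2* = 6.2222.
Utility at the optimum: U(9.3333, 6.2222) = 7.1227.

V = 7.1227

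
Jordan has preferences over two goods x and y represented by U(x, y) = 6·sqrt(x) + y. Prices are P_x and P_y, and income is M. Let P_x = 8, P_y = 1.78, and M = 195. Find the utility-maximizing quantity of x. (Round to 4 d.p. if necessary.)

x* = 0.4456

Set MRS = P_x/P_y: 3·x^(−1/2) = P_x/P_y.
Thus x* = (3·P_y/P_x)² — independent of M — with the rest of income spent on y.
Plugging in: x* = (3·1.78/8)² = 0.4456.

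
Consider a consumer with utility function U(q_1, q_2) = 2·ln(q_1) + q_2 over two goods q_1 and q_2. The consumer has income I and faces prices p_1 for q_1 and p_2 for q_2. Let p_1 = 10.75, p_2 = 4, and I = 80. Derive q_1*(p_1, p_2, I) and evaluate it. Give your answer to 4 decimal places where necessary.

MU_q_1 = 2/q_1, MU_q_2 = 1. Tangency: 2/q_1 = p_1/p_2.
So q_1*(p_1,p_2) = 2·p_2/p_1, independent of income; and q_2* = (I − 2·p_2)/p_2.
At the given prices: q_1* = 2·4/10.75 = 0.7442.

q_1* = 0.7442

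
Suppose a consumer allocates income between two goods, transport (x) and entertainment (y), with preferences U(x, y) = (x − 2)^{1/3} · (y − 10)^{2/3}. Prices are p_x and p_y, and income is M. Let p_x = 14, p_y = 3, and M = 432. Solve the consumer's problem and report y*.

y* = 93.1111

Let x' = x−2, y' = y−10. MRS = (1/2)·y'/x' = p_x/p_y.
After buying the subsistence bundle (2, 10), a share 1/3 of the remaining income goes to x: x* = 2 + 1/3·(M − 2p_x − 10p_y)/p_x.
Discretionary income = 432 − 2·14 − 10·3 = 374; y* = 10 + 2/3·374/3 = 93.1111.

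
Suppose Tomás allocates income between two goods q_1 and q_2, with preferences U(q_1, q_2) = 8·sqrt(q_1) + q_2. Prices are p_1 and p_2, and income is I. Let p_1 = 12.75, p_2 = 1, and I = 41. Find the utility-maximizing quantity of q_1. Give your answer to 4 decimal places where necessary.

q_1* = 0.0984

Set MRS = p_1/p_2: 4·q_1^(−1/2) = p_1/p_2.
Thus q_1* = (4·p_2/p_1)² — independent of I — with the rest of income spent on q_2.
Plugging in: q_1* = (4·1/12.75)² = 0.0984.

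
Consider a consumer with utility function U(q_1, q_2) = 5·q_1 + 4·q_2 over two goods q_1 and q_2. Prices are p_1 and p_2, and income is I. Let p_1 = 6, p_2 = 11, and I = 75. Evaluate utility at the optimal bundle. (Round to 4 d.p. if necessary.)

V = 62.5

Linear utility — the consumer picks whichever good has higher MU/price: 5/6 = 0.8333 vs 4/11 = 0.3636.
q_1 gives more utility per dollar, so spend all income on q_1: q_1* = I/p_1, q_2* = 0.
Numerically: q_1* = 12.5, q_2* = 0.
Utility at the optimum: U(12.5, 0) = 62.5.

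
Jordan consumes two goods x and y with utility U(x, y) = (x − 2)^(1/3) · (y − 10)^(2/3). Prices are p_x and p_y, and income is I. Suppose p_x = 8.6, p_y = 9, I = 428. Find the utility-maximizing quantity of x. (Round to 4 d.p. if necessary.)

Let x' = x−2, y' = y−10. MRS = (1/2)·y'/x' = p_x/p_y.
After buying the subsistence bundle (2, 10), a share 1/3 of the remaining income goes to x: x* = 2 + 1/3·(I − 2p_x − 10p_y)/p_x.
Discretionary income = 428 − 2·8.6 − 10·9 = 320.8; x* = 2 + 1/3·320.8/8.6 = 14.4341.

x* = 14.4341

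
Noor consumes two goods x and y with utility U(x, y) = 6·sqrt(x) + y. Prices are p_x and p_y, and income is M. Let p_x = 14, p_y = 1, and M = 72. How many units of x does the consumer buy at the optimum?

x* = 0.0459

Set MRS = p_x/p_y: 3·x^(−1/2) = p_x/p_y.
Thus x* = (3·p_y/p_x)² — independent of M — with the rest of income spent on y.
Plugging in: x* = (3·1/14)² = 0.0459.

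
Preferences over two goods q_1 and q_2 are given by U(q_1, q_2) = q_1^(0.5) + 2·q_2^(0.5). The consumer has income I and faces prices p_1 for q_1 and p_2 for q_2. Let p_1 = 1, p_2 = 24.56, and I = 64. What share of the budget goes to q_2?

Substitute q_2 = (q_2/q_1)·q_1 into the budget: q_1* = I/(p_1 + p_2·(q_2/q_1)).
Numerically q_2/q_1 = 0.006631, so q_1* = 64/(1 + 24.56·0.006631) = 55.0364 and q_2* = 0.006631·55.0364 = 0.365.
Expenditure on q_2: 24.56·0.365 = 8.9636; share = 0.1401.

share on q_2 = 0.1401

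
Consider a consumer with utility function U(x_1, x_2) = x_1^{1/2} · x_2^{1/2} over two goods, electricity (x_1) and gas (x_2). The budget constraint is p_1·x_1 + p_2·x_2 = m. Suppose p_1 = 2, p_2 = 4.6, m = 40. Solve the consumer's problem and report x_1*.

x_1* = 10

The MRS is x_2/x_1. Set MRS = p_1/p_2.
So 0.5·p_2·x_2 = 0.5·p_1·x_1; combined with the budget, a share 0.5 of income goes to x_1.
Demand: x_1*(p_1,p_2,m) = 0.5·m/p_1 and x_2* = 0.5·m/p_2.
At p_1=2, p_2=4.6, m=40: x_1* = 0.5·40/2 = 10.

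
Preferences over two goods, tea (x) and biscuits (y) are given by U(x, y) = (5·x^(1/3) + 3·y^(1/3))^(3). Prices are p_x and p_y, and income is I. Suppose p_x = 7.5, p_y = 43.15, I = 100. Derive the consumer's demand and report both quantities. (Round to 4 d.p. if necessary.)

x* = 11.1692, y* = 0.3762

MRS = MU_x/MU_y = (5/3)·(y/x)^(2/3). Set equal to p_x/p_y.
Hence y/x = ((3/5)·p_x/p_y)^(1/(2/3)), i.e. raised to the 1.5 power.
With the ratio pinned down, the budget gives x* = I/(p_x + p_y·(y/x)) and y* = (y/x)·x*.
Numerically y/x = 0.033678, so x* = 100/(7.5 + 43.15·0.033678) = 11.1692 and y* = 0.033678·11.1692 = 0.3762.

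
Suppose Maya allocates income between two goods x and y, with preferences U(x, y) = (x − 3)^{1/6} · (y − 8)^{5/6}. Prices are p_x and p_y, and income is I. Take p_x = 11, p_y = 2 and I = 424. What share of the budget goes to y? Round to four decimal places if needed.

share on y = 0.7748

Let x' = x−3, y' = y−8. MRS = (1/5)·y'/x' = p_x/p_y.
Substituting into the budget: x* = 3 + 1/6·(I − 3·p_x − 8·p_y)/p_x, and y* = 8 + 5/6·(…)/p_y.
Discretionary income = 424 − 3·11 − 8·2 = 375; x* = 3 + 1/6·375/11 = 8.6818; y* = 8 + 5/6·375/2 = 164.25.
Expenditure on y: 2·164.25 = 328.5; share = 0.7748.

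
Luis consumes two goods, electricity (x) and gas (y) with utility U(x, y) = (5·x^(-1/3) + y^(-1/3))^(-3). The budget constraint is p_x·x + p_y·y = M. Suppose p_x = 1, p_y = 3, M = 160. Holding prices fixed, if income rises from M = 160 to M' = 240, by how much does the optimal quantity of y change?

Δy* = 7.5315

MRS = MU_x/MU_y = 5·(y/x)^(4/3). Set equal to p_x/p_y.
Hence y/x = ((1/5)·p_x/p_y)^(1/(4/3)), i.e. raised to the 0.75 power.
Substitute y = (y/x)·x into the budget: x* = M/(p_x + p_y·(y/x)).
Numerically y/x = 0.131199, so x* = 160/(1 + 3·0.131199) = 114.8107 and y* = 0.131199·114.8107 = 15.0631.
At M' = 240: y* = 22.5946. Change: 22.5946 − 15.0631 = 7.5315.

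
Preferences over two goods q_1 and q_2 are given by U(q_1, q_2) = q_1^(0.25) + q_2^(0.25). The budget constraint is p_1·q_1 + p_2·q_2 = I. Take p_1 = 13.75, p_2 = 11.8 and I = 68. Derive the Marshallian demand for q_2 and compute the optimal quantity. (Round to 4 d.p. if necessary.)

From the CES first-order condition, (q_2/q_1)^(0.75) = p_1/p_2.
Hence q_2/q_1 = (p_1/p_2)^(1/(0.75)), i.e. raised to the 4/3 power.
Substitute q_2 = (q_2/q_1)·q_1 into the budget: q_1* = I/(p_1 + p_2·(q_2/q_1)).
Numerically q_2/q_1 = 1.226199, so q_1* = 68/(13.75 + 11.8·1.226199) = 2.4097 and q_2* = 1.226199·2.4097 = 2.9548.

q_2* = 2.9548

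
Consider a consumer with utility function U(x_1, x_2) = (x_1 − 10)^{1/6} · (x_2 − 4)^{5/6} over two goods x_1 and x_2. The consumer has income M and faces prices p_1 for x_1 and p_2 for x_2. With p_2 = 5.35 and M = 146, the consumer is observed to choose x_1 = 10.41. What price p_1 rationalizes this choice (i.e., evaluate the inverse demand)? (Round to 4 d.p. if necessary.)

Let x_1' = x_1−10, x_2' = x_2−4. MRS = (1/5)·x_2'/x_1' = p_1/p_2.
After buying the subsistence bundle (10, 4), a share 1/6 of the remaining income goes to x_1: x_1* = 10 + 1/6·(M − 10p_1 − 4p_2)/p_1.
Set x_1* = 10.41 in the demand function and solve for p_1: p_1 = 10.

p_1 = 10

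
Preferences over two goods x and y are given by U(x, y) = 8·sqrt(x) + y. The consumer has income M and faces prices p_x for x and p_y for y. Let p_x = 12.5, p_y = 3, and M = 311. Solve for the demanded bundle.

Plugging in: x* = (4·3/12.5)² = 0.9216, y* = 99.8267.

x* = 0.9216, y* = 99.8267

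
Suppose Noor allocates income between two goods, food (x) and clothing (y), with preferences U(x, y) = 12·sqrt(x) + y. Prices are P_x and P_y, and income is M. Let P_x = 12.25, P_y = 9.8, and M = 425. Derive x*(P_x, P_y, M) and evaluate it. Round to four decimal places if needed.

x* = 23.04

Set MRS = P_x/P_y: 6·x^(−1/2) = P_x/P_y.
Thus x* = (6·P_y/P_x)² — independent of M — with the rest of income spent on y.
Plugging in: x* = (6·9.8/12.25)² = 23.04.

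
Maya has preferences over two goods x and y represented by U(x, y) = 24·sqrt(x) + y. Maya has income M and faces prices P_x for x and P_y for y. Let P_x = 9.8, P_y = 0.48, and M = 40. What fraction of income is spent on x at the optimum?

share on x = 0.0846

Set MRS = P_x/P_y: 12·x^(−1/2) = P_x/P_y.
Thus x* = (12·P_y/P_x)² — independent of M — with the rest of income spent on y.
Plugging in: x* = (12·0.48/9.8)² = 0.3455, y* = 76.2803.
Expenditure on x: 9.8·0.3455 = 3.3855; share = 0.0846.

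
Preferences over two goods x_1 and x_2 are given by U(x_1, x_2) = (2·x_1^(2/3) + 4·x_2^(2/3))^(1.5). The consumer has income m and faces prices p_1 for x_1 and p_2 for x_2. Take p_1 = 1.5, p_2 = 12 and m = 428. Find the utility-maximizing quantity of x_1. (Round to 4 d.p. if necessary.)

From the CES first-order condition, (1/2)·(x_2/x_1)^(1/3) = p_1/p_2.
Solve for the ratio: x_2/x_1 = [2·p_1/p_2]^(3).
Substitute x_2 = (x_2/x_1)·x_1 into the budget: x_1* = m/(p_1 + p_2·(x_2/x_1)).
Numerically x_2/x_1 = 0.015625, so x_1* = 428/(1.5 + 12·0.015625) = 253.6296.

x_1* = 253.6296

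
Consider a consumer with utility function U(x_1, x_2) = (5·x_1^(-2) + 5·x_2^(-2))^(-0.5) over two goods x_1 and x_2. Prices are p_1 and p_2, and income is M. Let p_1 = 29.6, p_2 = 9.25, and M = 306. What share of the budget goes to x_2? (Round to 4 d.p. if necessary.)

Numerically x_2/x_1 = 1.473613, so x_1* = 306/(29.6 + 9.25·1.473613) = 7.0783 and x_2* = 1.473613·7.0783 = 10.4306.
Expenditure on x_2: 9.25·10.4306 = 96.4833; share = 0.3153.

share on x_2 = 0.3153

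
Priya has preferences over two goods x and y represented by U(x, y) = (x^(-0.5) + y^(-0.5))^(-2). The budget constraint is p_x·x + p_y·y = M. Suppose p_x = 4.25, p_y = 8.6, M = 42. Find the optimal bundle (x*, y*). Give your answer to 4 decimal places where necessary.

With the ratio pinned down, the budget gives x* = M/(p_x + p_y·(y/x)) and y* = (y/x)·x*.
Numerically y/x = 0.625068, so x* = 42/(4.25 + 8.6·0.625068) = 4.3634 and y* = 0.625068·4.3634 = 2.7274.

x* = 4.3634, y* = 2.7274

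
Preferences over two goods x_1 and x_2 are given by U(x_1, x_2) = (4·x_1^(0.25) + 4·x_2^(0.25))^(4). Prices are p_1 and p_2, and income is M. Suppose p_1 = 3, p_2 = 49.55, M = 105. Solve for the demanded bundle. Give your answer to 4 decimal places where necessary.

x_1* = 25.1316, x_2* = 0.5975

MU_x_1 ∝ 4·x_1^(-0.75), MU_x_2 ∝ 4·x_2^(-0.75), so MRS = (x_2/x_1)^(0.75) = p_1/p_2.
Solve for the ratio: x_2/x_1 = [p_1/p_2]^(4/3).
With the ratio pinned down, the budget gives x_1* = M/(p_1 + p_2·(x_2/x_1)) and x_2* = (x_2/x_1)·x_1*.
Numerically x_2/x_1 = 0.023774, so x_1* = 105/(3 + 49.55·0.023774) = 25.1316 and x_2* = 0.023774·25.1316 = 0.5975.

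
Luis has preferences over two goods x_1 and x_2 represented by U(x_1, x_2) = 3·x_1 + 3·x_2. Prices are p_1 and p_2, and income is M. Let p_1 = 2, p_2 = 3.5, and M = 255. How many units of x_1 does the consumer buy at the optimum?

Perfect substitutes: compare marginal utility per dollar. 3/p_1 vs 3/p_2 → 1.5 vs 0.8571.
x_1 gives more utility per dollar, so spend all income on x_1: x_1* = M/p_1, x_2* = 0.
Numerically: x_1* = 127.5, x_2* = 0.

x_1* = 127.5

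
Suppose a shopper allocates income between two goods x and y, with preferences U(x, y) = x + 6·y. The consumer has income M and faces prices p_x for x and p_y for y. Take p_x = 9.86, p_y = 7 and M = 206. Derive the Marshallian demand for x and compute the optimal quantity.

Linear utility — the consumer picks whichever good has higher MU/price: 1/9.86 = 0.1014 vs 6/7 = 0.8571.
y gives more utility per dollar, so spend all income on y: y* = M/p_y, x* = 0.
Numerically: x* = 0, y* = 29.4286.

x* = 0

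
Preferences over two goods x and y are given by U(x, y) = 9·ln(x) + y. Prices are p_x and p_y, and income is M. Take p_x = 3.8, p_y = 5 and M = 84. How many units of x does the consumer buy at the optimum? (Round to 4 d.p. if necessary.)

x* = 11.8421

So x*(p_x,p_y) = 9·p_y/p_x, independent of income; and y* = (M − 9·p_y)/p_y.
At the given prices: x* = 9·5/3.8 = 11.8421.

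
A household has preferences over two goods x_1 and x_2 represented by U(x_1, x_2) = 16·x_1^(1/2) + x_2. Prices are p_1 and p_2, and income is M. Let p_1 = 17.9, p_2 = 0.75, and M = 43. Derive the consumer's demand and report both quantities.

x_1* = 0.1124, x_2* = 54.6518

Set MRS = p_1/p_2: 8·x_1^(−1/2) = p_1/p_2.
Solve: √x_1 = 8·p_2/p_1, so x_1*(p_1,p_2) = (8·p_2/p_1)², and x_2* = (M − p_1·x_1*)/p_2.
Plugging in: x_1* = (8·0.75/17.9)² = 0.1124, x_2* = 54.6518.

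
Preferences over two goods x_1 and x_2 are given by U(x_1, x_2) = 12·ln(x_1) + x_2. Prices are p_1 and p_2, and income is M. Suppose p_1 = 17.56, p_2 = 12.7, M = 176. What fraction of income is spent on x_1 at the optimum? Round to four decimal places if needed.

MU_x_1 = 12/x_1, MU_x_2 = 1. Tangency: 12/x_1 = p_1/p_2.
So x_1*(p_1,p_2) = 12·p_2/p_1, independent of income; and x_2* = (M − 12·p_2)/p_2.
At the given prices: x_1* = 12·12.7/17.56 = 8.6788, and x_2* = 1.8583.
Expenditure on x_1: 17.56·8.6788 = 152.4; share = 0.8659.

share on x_1 = 0.8659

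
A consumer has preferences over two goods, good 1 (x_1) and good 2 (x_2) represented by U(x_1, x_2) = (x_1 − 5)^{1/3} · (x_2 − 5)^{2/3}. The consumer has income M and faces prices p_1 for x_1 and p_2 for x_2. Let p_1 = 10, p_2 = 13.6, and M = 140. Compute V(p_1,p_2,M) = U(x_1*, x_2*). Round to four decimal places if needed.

Substituting into the budget: x_1* = 5 + 1/3·(M − 5·p_1 − 5·p_2)/p_1, and x_2* = 5 + 2/3·(…)/p_2.
Discretionary income = 140 − 5·10 − 5·13.6 = 22; x_1* = 5 + 1/3·22/10 = 5.7333; x_2* = 5 + 2/3·22/13.6 = 6.0784.
Utility at the optimum: U(5.7333, 6.0784) = 0.9483.

V = 0.9483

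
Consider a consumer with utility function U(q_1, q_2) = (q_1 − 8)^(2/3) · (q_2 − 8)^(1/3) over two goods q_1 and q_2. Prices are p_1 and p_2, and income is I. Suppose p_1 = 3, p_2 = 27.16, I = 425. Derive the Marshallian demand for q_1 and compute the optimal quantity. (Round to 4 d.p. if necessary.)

MRS = 2·(q_2−8)/(q_1−8). Tangency with p_1/p_2 gives q_2−8 = (1/2)·(p_1/p_2)·(q_1−8).
Substituting into the budget: q_1* = 8 + 2/3·(I − 8·p_1 − 8·p_2)/p_1, and q_2* = 8 + 1/3·(…)/p_2.
Discretionary income = 425 − 8·3 − 8·27.16 = 183.72; q_1* = 8 + 2/3·183.72/3 = 48.8267.

q_1* = 48.8267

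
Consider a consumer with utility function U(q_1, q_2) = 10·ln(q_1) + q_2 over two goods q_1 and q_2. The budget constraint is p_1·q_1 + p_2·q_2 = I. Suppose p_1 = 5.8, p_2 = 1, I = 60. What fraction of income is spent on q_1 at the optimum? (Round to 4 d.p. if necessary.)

Set MRS = p_1/p_2: (10/q_1)/1 = p_1/p_2.
So q_1*(p_1,p_2) = 10·p_2/p_1, independent of income; and q_2* = (I − 10·p_2)/p_2.
At the given prices: q_1* = 10·1/5.8 = 1.7241, and q_2* = 50.
Expenditure on q_1: 5.8·1.7241 = 10; share = 0.1667.

share on q_1 = 0.1667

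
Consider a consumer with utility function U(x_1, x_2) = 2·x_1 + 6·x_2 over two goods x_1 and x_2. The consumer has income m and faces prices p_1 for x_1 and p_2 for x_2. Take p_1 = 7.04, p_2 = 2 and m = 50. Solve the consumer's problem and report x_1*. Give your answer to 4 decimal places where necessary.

x_1* = 0

Numerically: x_1* = 0, x_2* = 25.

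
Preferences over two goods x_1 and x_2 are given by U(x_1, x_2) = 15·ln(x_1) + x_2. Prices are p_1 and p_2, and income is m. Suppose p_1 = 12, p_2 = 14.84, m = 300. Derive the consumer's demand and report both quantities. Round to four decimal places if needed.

MU_x_1 = 15/x_1, MU_x_2 = 1. Tangency: 15/x_1 = p_1/p_2.
So x_1*(p_1,p_2) = 15·p_2/p_1, independent of income; and x_2* = (m − 15·p_2)/p_2.
At the given prices: x_1* = 15·14.84/12 = 18.55, and x_2* = 5.2156.

x_1* = 18.55, x_2* = 5.2156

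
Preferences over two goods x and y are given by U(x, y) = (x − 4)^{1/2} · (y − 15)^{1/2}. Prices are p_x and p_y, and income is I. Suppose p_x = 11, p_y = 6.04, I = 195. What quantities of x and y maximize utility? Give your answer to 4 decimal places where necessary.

x* = 6.7455, y* = 20

Let x' = x−4, y' = y−15. MRS = y'/x' = p_x/p_y.
After buying the subsistence bundle (4, 15), a share 0.5 of the remaining income goes to x: x* = 4 + 0.5·(I − 4p_x − 15p_y)/p_x.
Discretionary income = 195 − 4·11 − 15·6.04 = 60.4; x* = 4 + 0.5·60.4/11 = 6.7455; y* = 15 + 0.5·60.4/6.04 = 20.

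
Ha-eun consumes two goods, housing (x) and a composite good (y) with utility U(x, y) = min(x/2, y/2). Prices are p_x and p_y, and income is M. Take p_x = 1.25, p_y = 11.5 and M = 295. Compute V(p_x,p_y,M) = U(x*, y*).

Leontief preferences: the optimum is at the kink where x/2 = y/2, i.e. y = x.
Budget: p_x·x + p_y·x = M, so (2·p_x + 2·p_y)·x = 2·M.
Demand: x*(p_x,p_y,M) = 2·M/(2·p_x + 2·p_y), y* = 2·M/(2·p_x + 2·p_y).
Here 2·1.25 + 2·11.5 = 25.5, giving x* = 23.1373 and y* = 23.1373.
Utility at the optimum: U(23.1373, 23.1373) = 11.5686.

V = 11.5686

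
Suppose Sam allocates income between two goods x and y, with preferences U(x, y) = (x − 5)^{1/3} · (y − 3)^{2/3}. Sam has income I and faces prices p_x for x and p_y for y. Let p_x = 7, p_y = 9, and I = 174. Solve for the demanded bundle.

x* = 10.3333, y* = 11.2963

MRS = (1/2)·(y−3)/(x−5). Tangency with p_x/p_y gives y−3 = 2·(p_x/p_y)·(x−5).
After buying the subsistence bundle (5, 3), a share 1/3 of the remaining income goes to x: x* = 5 + 1/3·(I − 5p_x − 3p_y)/p_x.
Discretionary income = 174 − 5·7 − 3·9 = 112; x* = 5 + 1/3·112/7 = 10.3333; y* = 3 + 2/3·112/9 = 11.2963.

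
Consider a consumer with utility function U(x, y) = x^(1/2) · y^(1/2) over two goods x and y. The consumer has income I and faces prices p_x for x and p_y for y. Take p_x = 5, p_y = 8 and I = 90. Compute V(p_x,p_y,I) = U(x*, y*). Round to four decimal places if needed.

The MRS is y/x. Set MRS = p_x/p_y.
So 0.5·p_y·y = 0.5·p_x·x; combined with the budget, a share 0.5 of income goes to x.
Demand: x*(p_x,p_y,I) = 0.5·I/p_x and y* = 0.5·I/p_y.
At p_x=5, p_y=8, I=90: x* = 0.5·90/5 = 9, y* = 5.625.
Utility at the optimum: U(9, 5.625) = 7.1151.

V = 7.1151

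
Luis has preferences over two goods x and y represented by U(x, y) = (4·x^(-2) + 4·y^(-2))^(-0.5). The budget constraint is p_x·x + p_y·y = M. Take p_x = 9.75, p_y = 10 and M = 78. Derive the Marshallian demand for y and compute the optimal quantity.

y* = 3.9329

From the CES first-order condition, (y/x)^(3) = p_x/p_y.
Hence y/x = (p_x/p_y)^(1/(3)), i.e. raised to the 1/3 power.
With the ratio pinned down, the budget gives x* = M/(p_x + p_y·(y/x)) and y* = (y/x)·x*.
Numerically y/x = 0.991596, so x* = 78/(9.75 + 10·0.991596) = 3.9662 and y* = 0.991596·3.9662 = 3.9329.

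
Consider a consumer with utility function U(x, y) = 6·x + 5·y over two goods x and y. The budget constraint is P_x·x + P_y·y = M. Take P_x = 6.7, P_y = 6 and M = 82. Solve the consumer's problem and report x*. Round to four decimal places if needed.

x gives more utility per dollar, so spend all income on x: x* = M/P_x, y* = 0.
Numerically: x* = 12.2388, y* = 0.

x* = 12.2388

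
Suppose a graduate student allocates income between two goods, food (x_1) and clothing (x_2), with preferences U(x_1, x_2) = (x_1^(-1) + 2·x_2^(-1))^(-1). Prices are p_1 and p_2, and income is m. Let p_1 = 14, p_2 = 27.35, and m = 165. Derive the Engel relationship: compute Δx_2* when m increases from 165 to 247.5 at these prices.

MU_x_1 ∝ x_1^(-2), MU_x_2 ∝ 2·x_2^(-2), so MRS = (1/2)·(x_2/x_1)^(2) = p_1/p_2.
Solve for the ratio: x_2/x_1 = [2·p_1/p_2]^(0.5).
With the ratio pinned down, the budget gives x_1* = m/(p_1 + p_2·(x_2/x_1)) and x_2* = (x_2/x_1)·x_1*.
Numerically x_2/x_1 = 1.011813, so x_1* = 165/(14 + 27.35·1.011813) = 3.9594 and x_2* = 1.011813·3.9594 = 4.0062.
At m' = 247.5: x_2* = 6.0092. Change: 6.0092 − 4.0062 = 2.0031.

Δx_2* = 2.0031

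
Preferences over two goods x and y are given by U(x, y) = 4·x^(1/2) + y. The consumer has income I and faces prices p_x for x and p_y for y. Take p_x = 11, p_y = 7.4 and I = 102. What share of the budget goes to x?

share on x = 0.1952

Utility is quasi-linear in y; the FOC for x is 2/√x = p_x/p_y.
Thus x* = (2·p_y/p_x)² — independent of I — with the rest of income spent on y.
Plugging in: x* = (2·7.4/11)² = 1.8102, y* = 11.0929.
Expenditure on x: 11·1.8102 = 19.9127; share = 0.1952.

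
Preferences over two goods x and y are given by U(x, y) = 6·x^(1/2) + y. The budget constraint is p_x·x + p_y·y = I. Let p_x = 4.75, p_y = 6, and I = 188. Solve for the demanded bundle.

Set MRS = p_x/p_y: 3·x^(−1/2) = p_x/p_y.
Solve: √x = 3·p_y/p_x, so x*(p_x,p_y) = (3·p_y/p_x)², and y* = (I − p_x·x*)/p_y.
Plugging in: x* = (3·6/4.75)² = 14.3601, y* = 19.9649.

x* = 14.3601, y* = 19.9649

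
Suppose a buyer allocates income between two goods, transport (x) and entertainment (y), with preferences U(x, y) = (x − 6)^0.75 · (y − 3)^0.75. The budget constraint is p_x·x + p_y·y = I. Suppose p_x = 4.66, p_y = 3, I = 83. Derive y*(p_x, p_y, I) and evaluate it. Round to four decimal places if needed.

Let x' = x−6, y' = y−3. MRS = y'/x' = p_x/p_y.
Substituting into the budget: x* = 6 + 0.5·(I − 6·p_x − 3·p_y)/p_x, and y* = 3 + 0.5·(…)/p_y.
Discretionary income = 83 − 6·4.66 − 3·3 = 46.04; y* = 3 + 0.5·46.04/3 = 10.6733.

y* = 10.6733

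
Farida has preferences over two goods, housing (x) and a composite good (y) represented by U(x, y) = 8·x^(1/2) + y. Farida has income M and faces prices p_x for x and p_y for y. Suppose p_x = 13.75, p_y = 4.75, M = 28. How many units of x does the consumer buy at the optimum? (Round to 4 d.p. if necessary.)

x* = 1.9094

Set MRS = p_x/p_y: 4·x^(−1/2) = p_x/p_y.
Solve: √x = 4·p_y/p_x, so x*(p_x,p_y) = (4·p_y/p_x)², and y* = (M − p_x·x*)/p_y.
Plugging in: x* = (4·4.75/13.75)² = 1.9094.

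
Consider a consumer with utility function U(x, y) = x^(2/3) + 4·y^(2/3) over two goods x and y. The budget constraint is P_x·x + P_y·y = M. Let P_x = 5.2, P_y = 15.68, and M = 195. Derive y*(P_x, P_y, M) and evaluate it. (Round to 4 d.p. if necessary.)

From the CES first-order condition, (1/4)·(y/x)^(1/3) = P_x/P_y.
Solve for the ratio: y/x = [4·P_x/P_y]^(3).
With the ratio pinned down, the budget gives x* = M/(P_x + P_y·(y/x)) and y* = (y/x)·x*.
Numerically y/x = 2.334274, so x* = 195/(5.2 + 15.68·2.334274) = 4.6649 and y* = 2.334274·4.6649 = 10.8892.

y* = 10.8892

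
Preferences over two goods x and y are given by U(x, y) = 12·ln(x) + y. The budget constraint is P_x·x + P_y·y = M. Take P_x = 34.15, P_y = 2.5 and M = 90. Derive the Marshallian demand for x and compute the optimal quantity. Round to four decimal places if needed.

Set MRS = P_x/P_y: (12/x)/1 = P_x/P_y.
So x*(P_x,P_y) = 12·P_y/P_x, independent of income; and y* = (M − 12·P_y)/P_y.
At the given prices: x* = 12·2.5/34.15 = 0.8785.

x* = 0.8785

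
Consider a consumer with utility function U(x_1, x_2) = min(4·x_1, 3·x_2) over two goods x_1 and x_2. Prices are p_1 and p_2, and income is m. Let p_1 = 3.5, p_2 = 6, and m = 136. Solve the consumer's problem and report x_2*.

Leontief preferences: the optimum is at the kink where x_1/3 = x_2/4, i.e. x_2 = (4/3)·x_1.
Budget: p_1·x_1 + p_2·(4/3)·x_1 = m, so (3·p_1 + 4·p_2)·x_1 = 3·m.
Demand: x_1*(p_1,p_2,m) = 3·m/(3·p_1 + 4·p_2), x_2* = 4·m/(3·p_1 + 4·p_2).
Here 3·3.5 + 4·6 = 34.5, giving x_2* = 15.7681.

x_2* = 15.7681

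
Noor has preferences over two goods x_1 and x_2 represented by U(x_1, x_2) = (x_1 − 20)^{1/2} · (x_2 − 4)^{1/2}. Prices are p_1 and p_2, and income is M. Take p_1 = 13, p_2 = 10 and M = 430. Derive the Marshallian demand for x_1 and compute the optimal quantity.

x_1* = 25

Let x_1' = x_1−20, x_2' = x_2−4. MRS = x_2'/x_1' = p_1/p_2.
Substituting into the budget: x_1* = 20 + 0.5·(M − 20·p_1 − 4·p_2)/p_1, and x_2* = 4 + 0.5·(…)/p_2.
Discretionary income = 430 − 20·13 − 4·10 = 130; x_1* = 20 + 0.5·130/13 = 25.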